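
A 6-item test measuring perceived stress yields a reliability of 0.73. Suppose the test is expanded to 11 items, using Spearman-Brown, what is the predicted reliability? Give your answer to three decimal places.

0.832

n = 11/6 = 1.8333
Apply the Spearman-Brown prophecy formula, r' = nr / [1 + (n − 1)r]:
r_new = 1.8333·0.73 / [1 + (1.8333 − 1)·0.73]
r_new = 1.3383 / 1.6083 ≈ 0.8321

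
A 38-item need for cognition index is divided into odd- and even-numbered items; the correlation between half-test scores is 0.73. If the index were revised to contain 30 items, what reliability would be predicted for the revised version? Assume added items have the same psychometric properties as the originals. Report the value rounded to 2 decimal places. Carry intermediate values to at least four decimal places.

First correct the split-half correlation to full-test reliability: r_full = 2 × 0.73 / (1 + 0.73) ≈ 0.8439
Length factor from 38 to 30 items: n = 30/38 = 0.7895
r_new = n·r_full / (1 + (n − 1)·r_full) = 0.6663 / 0.8224 ≈ 0.8102

0.81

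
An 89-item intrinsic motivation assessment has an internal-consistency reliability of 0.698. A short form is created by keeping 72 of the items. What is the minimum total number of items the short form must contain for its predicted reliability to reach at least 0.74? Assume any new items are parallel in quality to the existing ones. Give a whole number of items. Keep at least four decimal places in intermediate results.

110

First, r for the 72-item form: n = 72/89 = 0.8090, so r_72 = 0.8090·0.698/(1 + (0.8090 − 1)·0.698) = 0.6515
Then solve for n' with r_old = 0.6515, r_target = 0.74: n' = 0.74(1 − 0.6515)/[0.6515(1 − 0.74)] = 1.5225
Total items = 1.5225 × 72 = 109.62, rounded up to 110.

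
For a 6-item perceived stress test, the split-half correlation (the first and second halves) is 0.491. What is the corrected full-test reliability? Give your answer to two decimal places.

r_full = 2r_hh / (1 + r_hh) = 2 × 0.491 / (1 + 0.491)
r_full = 0.9820 / 1.4910 ≈ 0.6586

0.66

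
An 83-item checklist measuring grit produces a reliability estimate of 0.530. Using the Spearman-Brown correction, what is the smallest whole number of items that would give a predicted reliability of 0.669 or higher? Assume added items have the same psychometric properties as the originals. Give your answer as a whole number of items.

149

Rearranging the Spearman-Brown formula for n,
n = r_target (1 − r_old) / [ r_old (1 − r_target) ]
n = 0.669 × (1 − 0.530) / [ 0.530 × (1 − 0.669) ]
n = 0.314430 / 0.175430 ≈ 1.7923
Items needed = n × 83 = 1.7923 × 83 ≈ 148.76 → round up to 149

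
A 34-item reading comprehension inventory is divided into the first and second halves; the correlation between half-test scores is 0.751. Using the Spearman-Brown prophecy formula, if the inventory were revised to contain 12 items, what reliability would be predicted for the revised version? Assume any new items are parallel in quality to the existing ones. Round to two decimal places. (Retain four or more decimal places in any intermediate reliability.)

0.68

Full-test reliability from the split-half r: r_full = 2(0.751)/(1 + 0.751) = 0.8578
Length factor from 34 to 12 items: n = 12/34 = 0.3529
r_new = n·r_full / (1 + (n − 1)·r_full) = 0.3027 / 0.4449 ≈ 0.6804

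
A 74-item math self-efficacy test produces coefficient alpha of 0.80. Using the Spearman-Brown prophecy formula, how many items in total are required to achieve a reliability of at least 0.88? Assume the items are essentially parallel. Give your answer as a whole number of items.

136

Spearman-Brown solved for the length factor n:
n = r*(1 − r) / [ r (1 − r*) ]
n = 0.88 × (1 − 0.80) / [ 0.80 × (1 − 0.88) ]
n = 0.1760 / 0.0960 ≈ 1.8333
Items needed = n × 74 = 1.8333 × 74 ≈ 135.66 → round up to 136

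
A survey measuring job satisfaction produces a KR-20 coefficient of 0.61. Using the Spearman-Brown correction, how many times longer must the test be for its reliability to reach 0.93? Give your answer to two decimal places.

8.49

n = [0.93 × 0.39] / [0.61 × 0.07]
  = 0.3627 / 0.0427 = 8.4941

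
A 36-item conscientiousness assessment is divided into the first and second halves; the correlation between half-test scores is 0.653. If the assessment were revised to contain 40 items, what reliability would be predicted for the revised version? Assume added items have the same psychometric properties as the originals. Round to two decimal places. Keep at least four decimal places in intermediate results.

First correct the split-half correlation to full-test reliability: r_full = 2 × 0.653 / (1 + 0.653) ≈ 0.7901
Length factor from 36 to 40 items: n = 40/36 = 1.1111
r_new = n·r_full / (1 + (n − 1)·r_full) = 0.8779 / 1.0878 ≈ 0.8070

0.81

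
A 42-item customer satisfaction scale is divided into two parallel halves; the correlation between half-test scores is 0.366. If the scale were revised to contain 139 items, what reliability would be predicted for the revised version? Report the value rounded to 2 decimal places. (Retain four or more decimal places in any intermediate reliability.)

0.79

First correct the split-half correlation to full-test reliability: r_full = 2 × 0.366 / (1 + 0.366) ≈ 0.5359
Length factor from 42 to 139 items: n = 139/42 = 3.3095
r_new = n·r_full / (1 + (n − 1)·r_full) = 1.7736 / 2.2377 ≈ 0.7926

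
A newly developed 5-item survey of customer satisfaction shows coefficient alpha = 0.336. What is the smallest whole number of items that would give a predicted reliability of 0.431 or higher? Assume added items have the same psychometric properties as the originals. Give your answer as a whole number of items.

8

Invert Spearman-Brown to solve for n:
n = r_target (1 − r_old) / [ r_old (1 − r_target) ]
n = 0.431 × (1 − 0.336) / [ 0.336 × (1 − 0.431) ]
n = 0.286184 / 0.191184 ≈ 1.4969
1.4969 × 5 = 7.48 → 8 items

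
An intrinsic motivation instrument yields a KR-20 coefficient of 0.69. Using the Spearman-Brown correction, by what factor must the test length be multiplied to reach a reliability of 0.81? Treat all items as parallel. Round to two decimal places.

1.92

n = 0.81(1 − 0.69) / [0.69(1 − 0.81)]
n = 0.2511 / 0.1311 ≈ 1.9153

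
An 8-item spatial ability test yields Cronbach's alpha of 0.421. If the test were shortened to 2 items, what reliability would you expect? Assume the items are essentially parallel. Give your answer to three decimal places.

The new length is 2/8 = 0.25 times the old.
r_new = (0.25 × 0.421) / (1 + (0.25 − 1) × 0.421)
r_new = 0.1052 / 0.6843 ≈ 0.1537

0.154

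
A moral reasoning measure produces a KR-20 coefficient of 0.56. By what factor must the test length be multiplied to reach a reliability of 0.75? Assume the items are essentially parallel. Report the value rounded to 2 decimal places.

2.36

Invert Spearman-Brown to solve for n:
n = r*(1 − r) / [ r (1 − r*) ]
n = 0.75(1 − 0.56) / [0.56(1 − 0.75)]
n = 0.3300 / 0.1400 ≈ 2.3571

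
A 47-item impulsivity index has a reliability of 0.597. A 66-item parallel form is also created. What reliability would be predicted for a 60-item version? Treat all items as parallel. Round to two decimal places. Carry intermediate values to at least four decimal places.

The 66-item form is not needed; work directly from the 47-item form with n = 60/47 = 1.2766.
r_{60} = n·r / (1 + (n − 1)·r) = 0.7621 / 1.1651 ≈ 0.6541

0.65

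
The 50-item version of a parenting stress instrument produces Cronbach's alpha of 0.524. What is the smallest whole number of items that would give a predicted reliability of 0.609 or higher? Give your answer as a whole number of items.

Invert Spearman-Brown to solve for n:
n = r*(1 − r) / [ r (1 − r*) ]
n = [0.609 × 0.476] / [0.524 × 0.391]
n = 0.289884 / 0.204884 ≈ 1.4149
So the test needs 1.4149 × 50 ≈ 70.75 items; rounding up, 71.

71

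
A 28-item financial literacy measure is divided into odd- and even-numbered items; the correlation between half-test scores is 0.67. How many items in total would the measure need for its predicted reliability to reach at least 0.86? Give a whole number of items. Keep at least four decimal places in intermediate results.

Corrected full-test reliability: r_full = 2 × 0.67 / (1 + 0.67) ≈ 0.8024
Solve Spearman-Brown for n: n = 0.86(1 − 0.8024) / [0.8024(1 − 0.86)] = 1.5127
Required items = 1.5127 × 28 = 42.36, so 43 items.

43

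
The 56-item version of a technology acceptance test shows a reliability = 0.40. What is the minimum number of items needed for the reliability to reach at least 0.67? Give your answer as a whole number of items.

Spearman-Brown solved for the length factor n:
n = r*(1 − r) / [ r (1 − r*) ]
n = 0.67(1 − 0.40) / [0.40(1 − 0.67)]
n = 0.4020 / 0.1320 ≈ 3.0455
So the test needs 3.0455 × 56 ≈ 170.55 items; rounding up, 171.

171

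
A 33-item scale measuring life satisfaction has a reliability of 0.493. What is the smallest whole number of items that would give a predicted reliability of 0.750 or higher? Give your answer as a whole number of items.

n = 0.750 × (1 − 0.493) / [ 0.493 × (1 − 0.750) ]
  = 0.380250 / 0.123250 = 3.0852
So the test needs 3.0852 × 33 ≈ 101.81 items; rounding up, 102.

102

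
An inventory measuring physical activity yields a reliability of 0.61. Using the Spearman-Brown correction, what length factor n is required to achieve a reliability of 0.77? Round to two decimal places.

n = 0.77 × (1 − 0.61) / [ 0.61 × (1 − 0.77) ]
  = 0.3003 / 0.1403 = 2.1404

2.14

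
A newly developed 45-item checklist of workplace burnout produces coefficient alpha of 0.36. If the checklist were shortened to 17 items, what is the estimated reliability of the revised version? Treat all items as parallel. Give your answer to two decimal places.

0.18

n = 17/45 = 0.3778
By Spearman-Brown, r_new = n r / (1 + (n − 1) r).
r_new = 0.3778·0.36 / [1 + (0.3778 − 1)·0.36]
     = 0.1360 / 0.7760 = 0.1753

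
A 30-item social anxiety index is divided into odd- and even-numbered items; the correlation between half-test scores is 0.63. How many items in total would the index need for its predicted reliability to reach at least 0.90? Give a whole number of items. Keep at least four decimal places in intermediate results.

r_full = 2(0.63)/(1 + 0.63) = 0.7730
n = r_tgt(1 − r_full) / [r_full(1 − r_tgt)] = 0.90 × 0.2270 / (0.7730 × 0.10) ≈ 2.6429
Items = 2.6429 × 30 ≈ 79.29 → 80

80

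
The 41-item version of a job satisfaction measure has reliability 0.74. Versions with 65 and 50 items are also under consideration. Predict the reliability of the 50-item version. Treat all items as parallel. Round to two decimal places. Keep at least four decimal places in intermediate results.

The 65-item form is not needed; work directly from the 41-item form with n = 50/41 = 1.2195.
r_{50} = n·r / (1 + (n − 1)·r) = 0.9024 / 1.1624 ≈ 0.7763

0.78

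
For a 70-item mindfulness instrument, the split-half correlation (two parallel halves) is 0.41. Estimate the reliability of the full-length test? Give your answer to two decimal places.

0.58

Each half is half the length of the full test, so the full test is n = 2 times a half.
r_full = 2(0.41) / (1 + 0.41)
       = 0.8200 / 1.4100 = 0.5816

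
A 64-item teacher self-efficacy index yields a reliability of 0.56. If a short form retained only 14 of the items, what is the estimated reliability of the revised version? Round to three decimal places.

The new length is 14/64 = 0.2188 times the old.
By Spearman-Brown, r_new = n r / (1 + (n − 1) r).
r_new = (0.2188 × 0.56) / (1 + (0.2188 − 1) × 0.56)
     = 0.1225 / 0.5625 = 0.2178

0.218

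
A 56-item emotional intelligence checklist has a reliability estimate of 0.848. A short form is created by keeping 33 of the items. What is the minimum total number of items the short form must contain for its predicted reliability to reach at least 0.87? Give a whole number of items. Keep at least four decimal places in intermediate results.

First, r for the 33-item form: n = 33/56 = 0.5893, so r_33 = 0.5893·0.848/(1 + (0.5893 − 1)·0.848) = 0.7668
Then solve for n' with r_old = 0.7668, r_target = 0.87: n' = 0.87(1 − 0.7668)/[0.7668(1 − 0.87)] = 2.0353
Items = 2.0353 × 33 ≈ 67.16 → 68

68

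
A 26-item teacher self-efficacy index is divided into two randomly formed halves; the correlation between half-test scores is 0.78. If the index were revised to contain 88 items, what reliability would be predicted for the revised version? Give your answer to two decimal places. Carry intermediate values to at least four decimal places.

0.96

First correct the split-half correlation to full-test reliability: r_full = 2 × 0.78 / (1 + 0.78) ≈ 0.8764
Then adjust to 88 items: n = 88/26 = 3.3846
r_new = n·r_full / (1 + (n − 1)·r_full) = 2.9663 / 3.0899 ≈ 0.9600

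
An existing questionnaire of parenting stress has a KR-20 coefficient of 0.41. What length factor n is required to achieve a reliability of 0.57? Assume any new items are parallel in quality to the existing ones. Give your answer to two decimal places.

Invert Spearman-Brown to solve for n:
n = r*(1 − r) / [ r (1 − r*) ]
n = 0.57(1 − 0.41) / [0.41(1 − 0.57)]
  = 0.3363 / 0.1763 = 1.9075

1.91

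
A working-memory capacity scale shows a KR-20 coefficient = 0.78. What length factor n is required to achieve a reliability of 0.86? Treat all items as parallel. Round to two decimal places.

1.73

Invert Spearman-Brown to solve for n:
n = r*(1 − r) / [ r (1 − r*) ]
n = 0.86 × (1 − 0.78) / [ 0.78 × (1 − 0.86) ]
n = 0.1892 / 0.1092 ≈ 1.7326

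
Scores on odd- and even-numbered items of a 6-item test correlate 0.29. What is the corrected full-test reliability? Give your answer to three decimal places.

0.450

r_full = 2(0.29) / (1 + 0.29)
r_full = 0.5800 / 1.2900 ≈ 0.4496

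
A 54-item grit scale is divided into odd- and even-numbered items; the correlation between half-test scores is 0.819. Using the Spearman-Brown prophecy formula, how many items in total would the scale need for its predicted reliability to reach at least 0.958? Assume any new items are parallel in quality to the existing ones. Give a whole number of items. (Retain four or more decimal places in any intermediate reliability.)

Corrected full-test reliability: r_full = 2 × 0.819 / (1 + 0.819) ≈ 0.9005
Solve Spearman-Brown for n: n = 0.958(1 − 0.9005) / [0.9005(1 − 0.958)] = 2.5203
Required items = 2.5203 × 54 = 136.10, so 137 items.

137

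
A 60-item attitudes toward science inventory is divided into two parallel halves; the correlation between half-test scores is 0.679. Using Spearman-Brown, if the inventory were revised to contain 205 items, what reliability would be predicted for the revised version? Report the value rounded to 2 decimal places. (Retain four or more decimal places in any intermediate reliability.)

Full-test reliability from the split-half r: r_full = 2(0.679)/(1 + 0.679) = 0.8088
Length factor from 60 to 205 items: n = 205/60 = 3.4167
r_new = n·r_full / (1 + (n − 1)·r_full) = 2.7634 / 2.9546 ≈ 0.9353

0.94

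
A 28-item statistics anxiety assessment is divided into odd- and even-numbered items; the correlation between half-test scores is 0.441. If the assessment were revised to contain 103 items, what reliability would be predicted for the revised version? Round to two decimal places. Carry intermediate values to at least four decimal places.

0.85

Full-test reliability from the split-half r: r_full = 2(0.441)/(1 + 0.441) = 0.6121
Length factor from 28 to 103 items: n = 103/28 = 3.6786
r_new = n·r_full / (1 + (n − 1)·r_full) = 2.2517 / 2.6396 ≈ 0.8530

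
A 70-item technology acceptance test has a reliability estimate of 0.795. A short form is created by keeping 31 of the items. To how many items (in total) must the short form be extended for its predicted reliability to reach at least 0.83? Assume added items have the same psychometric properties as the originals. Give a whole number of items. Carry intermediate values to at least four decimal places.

89

Short-form reliability: n = 31/70 = 0.4429; r_31 = n·r/(1+(n−1)r) ≈ 0.6320
Length factor from the short form to reach 0.83: n' = 0.83(1 − 0.6320) / [0.6320(1 − 0.83)] ≈ 2.8429
Items = 2.8429 × 31 ≈ 88.13 → 89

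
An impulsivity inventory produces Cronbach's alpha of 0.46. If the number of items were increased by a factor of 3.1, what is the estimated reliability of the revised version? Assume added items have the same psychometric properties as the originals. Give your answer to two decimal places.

0.73

r_new = 3.1·0.46 / [1 + (3.1 − 1)·0.46]
r_new = 1.4260 / 1.9660 ≈ 0.7253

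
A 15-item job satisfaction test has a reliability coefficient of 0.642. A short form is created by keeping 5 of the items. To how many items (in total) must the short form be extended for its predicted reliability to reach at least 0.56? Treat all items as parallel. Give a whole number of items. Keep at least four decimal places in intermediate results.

Short-form reliability: n = 5/15 = 0.3333; r_5 = n·r/(1+(n−1)r) ≈ 0.3741
Then solve for n' with r_old = 0.3741, r_target = 0.56: n' = 0.56(1 − 0.3741)/[0.3741(1 − 0.56)] = 2.1294
Items = 2.1294 × 5 ≈ 10.65 → 11

11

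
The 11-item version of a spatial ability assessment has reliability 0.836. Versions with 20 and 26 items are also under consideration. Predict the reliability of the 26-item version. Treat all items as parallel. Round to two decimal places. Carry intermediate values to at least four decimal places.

0.92

The 20-item form is not needed; work directly from the 11-item form with n = 26/11 = 2.3636.
r_{26} = n·r / (1 + (n − 1)·r) = 1.9760 / 2.1400 ≈ 0.9234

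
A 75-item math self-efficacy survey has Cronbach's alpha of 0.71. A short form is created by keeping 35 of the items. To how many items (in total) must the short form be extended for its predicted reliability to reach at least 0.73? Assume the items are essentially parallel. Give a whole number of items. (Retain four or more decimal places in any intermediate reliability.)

First, r for the 35-item form: n = 35/75 = 0.4667, so r_35 = 0.4667·0.71/(1 + (0.4667 − 1)·0.71) = 0.5333
Then solve for n' with r_old = 0.5333, r_target = 0.73: n' = 0.73(1 − 0.5333)/[0.5333(1 − 0.73)] = 2.3661
Items = 2.3661 × 35 ≈ 82.81 → 83

83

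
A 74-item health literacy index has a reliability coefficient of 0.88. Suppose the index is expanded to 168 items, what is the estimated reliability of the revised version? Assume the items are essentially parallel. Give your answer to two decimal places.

0.94

n = 168/74 = 2.2703
r_new = (2.2703 × 0.88) / (1 + (2.2703 − 1) × 0.88)
     = 1.9979 / 2.1179 = 0.9433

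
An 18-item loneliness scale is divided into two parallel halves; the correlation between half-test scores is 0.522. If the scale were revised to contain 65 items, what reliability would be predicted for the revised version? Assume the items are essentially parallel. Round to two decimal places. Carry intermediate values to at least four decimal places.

0.89

Spearman-Brown correction (n = 2): r_full = 2·0.522/(1 + 0.522) = 0.6859
Length factor from 18 to 65 items: n = 65/18 = 3.6111
r_new = n·r_full / (1 + (n − 1)·r_full) = 2.4769 / 2.7910 ≈ 0.8875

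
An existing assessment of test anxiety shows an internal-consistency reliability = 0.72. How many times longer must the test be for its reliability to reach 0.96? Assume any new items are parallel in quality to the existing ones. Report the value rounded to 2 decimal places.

Rearranging the Spearman-Brown formula for n,
n = r*(1 − r) / [ r (1 − r*) ]
n = 0.96 × (1 − 0.72) / [ 0.72 × (1 − 0.96) ]
  = 0.2688 / 0.0288 = 9.3333

9.33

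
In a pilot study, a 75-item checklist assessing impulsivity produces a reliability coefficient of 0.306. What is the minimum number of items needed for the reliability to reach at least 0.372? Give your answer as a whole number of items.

101

n = 0.372 × (1 − 0.306) / [ 0.306 × (1 − 0.372) ]
  = 0.258168 / 0.192168 = 1.3434
1.3434 × 75 = 100.75 → 101 items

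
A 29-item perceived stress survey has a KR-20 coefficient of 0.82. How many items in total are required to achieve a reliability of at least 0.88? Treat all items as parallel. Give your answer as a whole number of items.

Invert Spearman-Brown to solve for n:
n = r*(1 − r) / [ r (1 − r*) ]
n = 0.88(1 − 0.82) / [0.82(1 − 0.88)]
  = 0.1584 / 0.0984 = 1.6098
So the test needs 1.6098 × 29 ≈ 46.68 items; rounding up, 47.

47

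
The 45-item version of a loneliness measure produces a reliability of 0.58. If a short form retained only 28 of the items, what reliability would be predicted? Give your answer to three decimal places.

0.462

The new length is 28/45 = 0.6222 times the old.
Apply the Spearman-Brown prophecy formula, r' = nr / [1 + (n − 1)r]:
r_new = 0.6222·0.58 / [1 + (0.6222 − 1)·0.58]
r_new = 0.3609 / 0.7809 ≈ 0.4622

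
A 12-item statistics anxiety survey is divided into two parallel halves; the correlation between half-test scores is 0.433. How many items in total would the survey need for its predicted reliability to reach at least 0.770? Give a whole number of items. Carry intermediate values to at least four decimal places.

Corrected full-test reliability: r_full = 2 × 0.433 / (1 + 0.433) ≈ 0.6043
Solve Spearman-Brown for n: n = 0.770(1 − 0.6043) / [0.6043(1 − 0.770)] = 2.1922
Required items = 2.1922 × 12 = 26.31, so 27 items.

27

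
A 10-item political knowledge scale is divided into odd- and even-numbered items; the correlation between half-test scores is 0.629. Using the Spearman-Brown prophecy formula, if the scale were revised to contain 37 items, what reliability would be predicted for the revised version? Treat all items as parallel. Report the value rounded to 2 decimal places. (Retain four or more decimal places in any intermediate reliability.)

0.93

Full-test reliability from the split-half r: r_full = 2(0.629)/(1 + 0.629) = 0.7723
Length factor from 10 to 37 items: n = 37/10 = 3.7000
r_new = n·r_full / (1 + (n − 1)·r_full) = 2.8575 / 3.0852 ≈ 0.9262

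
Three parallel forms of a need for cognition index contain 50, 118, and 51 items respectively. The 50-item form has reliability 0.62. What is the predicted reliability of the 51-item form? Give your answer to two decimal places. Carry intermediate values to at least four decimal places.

The 118-item form is not needed; work directly from the 50-item form with n = 51/50 = 1.0200.
r_{51} = n·r / (1 + (n − 1)·r) = 0.6324 / 1.0124 ≈ 0.6247

0.62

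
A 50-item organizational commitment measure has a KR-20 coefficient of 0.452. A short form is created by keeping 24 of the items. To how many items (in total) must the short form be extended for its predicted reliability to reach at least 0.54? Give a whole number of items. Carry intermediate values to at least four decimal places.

72

Short-form reliability: n = 24/50 = 0.4800; r_24 = n·r/(1+(n−1)r) ≈ 0.2836
Length factor from the short form to reach 0.54: n' = 0.54(1 − 0.2836) / [0.2836(1 − 0.54)] ≈ 2.9654
Items = 2.9654 × 24 ≈ 71.17 → 72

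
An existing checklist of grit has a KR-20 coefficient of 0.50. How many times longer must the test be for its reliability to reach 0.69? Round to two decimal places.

2.23

n = 0.69 × (1 − 0.50) / [ 0.50 × (1 − 0.69) ]
  = 0.3450 / 0.1550 = 2.2258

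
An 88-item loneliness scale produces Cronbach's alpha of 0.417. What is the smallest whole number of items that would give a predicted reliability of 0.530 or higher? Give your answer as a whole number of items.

139

n = 0.530 × (1 − 0.417) / [ 0.417 × (1 − 0.530) ]
  = 0.308990 / 0.195990 = 1.5766
Items needed = n × 88 = 1.5766 × 88 ≈ 138.74 → round up to 139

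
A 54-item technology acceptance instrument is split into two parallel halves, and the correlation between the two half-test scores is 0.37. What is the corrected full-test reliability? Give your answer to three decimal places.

0.540

The full test is twice the length of either half (n = 2).
r_full = 2(0.37) / (1 + 0.37)
r_full = 0.7400 / 1.3700 ≈ 0.5401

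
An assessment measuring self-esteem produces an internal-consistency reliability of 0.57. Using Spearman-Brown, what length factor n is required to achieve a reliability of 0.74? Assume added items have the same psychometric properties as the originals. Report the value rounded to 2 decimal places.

Invert Spearman-Brown to solve for n:
n = r_target (1 − r_old) / [ r_old (1 − r_target) ]
n = [0.74 × 0.43] / [0.57 × 0.26]
  = 0.3182 / 0.1482 = 2.1471

2.15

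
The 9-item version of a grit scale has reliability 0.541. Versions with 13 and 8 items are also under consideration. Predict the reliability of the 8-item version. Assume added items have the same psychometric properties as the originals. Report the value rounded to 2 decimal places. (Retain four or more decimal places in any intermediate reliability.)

Only the ratio of lengths matters: n = 8/9 = 0.8889
r_{8} = n·r / (1 + (n − 1)·r) = 0.4809 / 0.9399 ≈ 0.5117

0.51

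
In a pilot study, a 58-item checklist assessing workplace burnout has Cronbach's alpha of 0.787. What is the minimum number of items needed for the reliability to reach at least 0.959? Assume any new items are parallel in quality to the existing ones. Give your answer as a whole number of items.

368

n = [0.959 × 0.213] / [0.787 × 0.041]
  = 0.204267 / 0.032267 = 6.3305
6.3305 × 58 = 367.17 → 368 items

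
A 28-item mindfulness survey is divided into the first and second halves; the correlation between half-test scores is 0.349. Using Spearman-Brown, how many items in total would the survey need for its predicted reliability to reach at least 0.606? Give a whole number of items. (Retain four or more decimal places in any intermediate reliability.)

r_full = 2(0.349)/(1 + 0.349) = 0.5174
n = r_tgt(1 − r_full) / [r_full(1 − r_tgt)] = 0.606 × 0.4826 / (0.5174 × 0.394) ≈ 1.4346
Items = 1.4346 × 28 ≈ 40.17 → 41

41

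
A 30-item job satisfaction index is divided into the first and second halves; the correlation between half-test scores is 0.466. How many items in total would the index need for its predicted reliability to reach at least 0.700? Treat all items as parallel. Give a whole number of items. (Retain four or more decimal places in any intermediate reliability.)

r_full = 2(0.466)/(1 + 0.466) = 0.6357
Solve Spearman-Brown for n: n = 0.700(1 − 0.6357) / [0.6357(1 − 0.700)] = 1.3372
Items = 1.3372 × 30 ≈ 40.12 → 41

41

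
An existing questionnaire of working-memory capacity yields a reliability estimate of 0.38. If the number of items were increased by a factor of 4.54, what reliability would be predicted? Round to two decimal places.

r_new = (4.54 × 0.38) / (1 + (4.54 − 1) × 0.38)
r_new = 1.7252 / 2.3452 ≈ 0.7356

0.74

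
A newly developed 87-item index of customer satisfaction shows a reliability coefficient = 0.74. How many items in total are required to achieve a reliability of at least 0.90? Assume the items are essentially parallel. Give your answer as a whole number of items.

n = 0.90 × (1 − 0.74) / [ 0.74 × (1 − 0.90) ]
n = 0.2340 / 0.0740 ≈ 3.1622
3.1622 × 87 = 275.11 → 276 items

276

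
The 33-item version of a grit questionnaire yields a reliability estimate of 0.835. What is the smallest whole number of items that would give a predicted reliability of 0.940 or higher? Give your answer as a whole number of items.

103

n = 0.940(1 − 0.835) / [0.835(1 − 0.940)]
n = 0.155100 / 0.050100 ≈ 3.0958
So the test needs 3.0958 × 33 ≈ 102.16 items; rounding up, 103.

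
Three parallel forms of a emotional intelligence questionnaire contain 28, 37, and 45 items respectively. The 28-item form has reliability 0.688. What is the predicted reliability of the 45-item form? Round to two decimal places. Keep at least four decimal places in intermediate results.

0.78

The 37-item form is not needed; work directly from the 28-item form with n = 45/28 = 1.6071.
r_{45} = n·r / (1 + (n − 1)·r) = 1.1057 / 1.4177 ≈ 0.7799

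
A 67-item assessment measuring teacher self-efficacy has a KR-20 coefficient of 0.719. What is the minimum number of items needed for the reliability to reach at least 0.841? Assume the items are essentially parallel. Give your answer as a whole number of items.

139

n = [0.841 × 0.281] / [0.719 × 0.159]
n = 0.236321 / 0.114321 ≈ 2.0672
Items needed = n × 67 = 2.0672 × 67 ≈ 138.50 → round up to 139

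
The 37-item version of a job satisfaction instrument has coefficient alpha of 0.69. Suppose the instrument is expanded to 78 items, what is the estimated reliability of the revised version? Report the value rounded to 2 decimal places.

0.82

The new length is 78/37 = 2.1081 times the old.
By Spearman-Brown, r_new = n r / (1 + (n − 1) r).
r_new = 2.1081·0.69 / [1 + (2.1081 − 1)·0.69]
     = 1.4546 / 1.7646 = 0.8243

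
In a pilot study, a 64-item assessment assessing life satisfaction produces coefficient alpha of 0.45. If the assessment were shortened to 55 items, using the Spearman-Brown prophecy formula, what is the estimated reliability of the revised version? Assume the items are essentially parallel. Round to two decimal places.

n = 55/64 = 0.8594
By Spearman-Brown, r_new = n r / (1 + (n − 1) r).
r_new = 0.8594·0.45 / [1 + (0.8594 − 1)·0.45]
r_new = 0.3867 / 0.9367 ≈ 0.4128

0.41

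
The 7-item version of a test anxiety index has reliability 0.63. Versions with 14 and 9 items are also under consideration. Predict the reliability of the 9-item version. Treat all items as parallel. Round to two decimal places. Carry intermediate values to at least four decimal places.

The 14-item form is not needed; work directly from the 7-item form with n = 9/7 = 1.2857.
r_{9} = n·r / (1 + (n − 1)·r) = 0.8100 / 1.1800 ≈ 0.6864

0.69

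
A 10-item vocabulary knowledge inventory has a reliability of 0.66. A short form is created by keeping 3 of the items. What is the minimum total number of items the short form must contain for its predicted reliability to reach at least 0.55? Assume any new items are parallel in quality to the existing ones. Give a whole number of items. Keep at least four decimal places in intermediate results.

7

Short-form reliability: n = 3/10 = 0.3000; r_3 = n·r/(1+(n−1)r) ≈ 0.3680
Then solve for n' with r_old = 0.3680, r_target = 0.55: n' = 0.55(1 − 0.3680)/[0.3680(1 − 0.55)] = 2.0990
Items = 2.0990 × 3 ≈ 6.30 → 7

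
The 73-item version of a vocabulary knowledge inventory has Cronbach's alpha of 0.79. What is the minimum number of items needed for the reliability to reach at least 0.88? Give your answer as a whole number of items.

Rearranging the Spearman-Brown formula for n,
n = r_target (1 − r_old) / [ r_old (1 − r_target) ]
n = 0.88(1 − 0.79) / [0.79(1 − 0.88)]
  = 0.1848 / 0.0948 = 1.9494
1.9494 × 73 = 142.31 → 143 items

143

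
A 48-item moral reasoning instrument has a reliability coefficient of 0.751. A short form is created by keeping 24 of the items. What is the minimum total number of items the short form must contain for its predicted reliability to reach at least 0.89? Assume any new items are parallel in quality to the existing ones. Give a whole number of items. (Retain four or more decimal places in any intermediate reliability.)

129

First, r for the 24-item form: n = 24/48 = 0.5000, so r_24 = 0.5000·0.751/(1 + (0.5000 − 1)·0.751) = 0.6013
Length factor from the short form to reach 0.89: n' = 0.89(1 − 0.6013) / [0.6013(1 − 0.89)] ≈ 5.3648
Items = 5.3648 × 24 ≈ 128.76 → 129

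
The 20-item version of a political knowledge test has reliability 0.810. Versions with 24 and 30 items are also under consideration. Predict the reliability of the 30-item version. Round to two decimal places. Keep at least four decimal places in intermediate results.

0.86

The 24-item form is not needed; work directly from the 20-item form with n = 30/20 = 1.5000.
r_{30} = n·r / (1 + (n − 1)·r) = 1.2150 / 1.4050 ≈ 0.8648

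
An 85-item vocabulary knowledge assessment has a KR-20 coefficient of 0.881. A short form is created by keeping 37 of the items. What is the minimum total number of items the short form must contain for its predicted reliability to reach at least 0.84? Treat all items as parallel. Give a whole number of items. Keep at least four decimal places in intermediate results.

61

First, r for the 37-item form: n = 37/85 = 0.4353, so r_37 = 0.4353·0.881/(1 + (0.4353 − 1)·0.881) = 0.7632
Length factor from the short form to reach 0.84: n' = 0.84(1 − 0.7632) / [0.7632(1 − 0.84)] ≈ 1.6289
Items = 1.6289 × 37 ≈ 60.27 → 61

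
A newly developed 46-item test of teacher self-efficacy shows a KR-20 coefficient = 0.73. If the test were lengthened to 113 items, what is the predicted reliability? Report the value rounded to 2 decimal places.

The new length is 113/46 = 2.4565 times the old.
By Spearman-Brown, r_new = n r / (1 + (n − 1) r).
r_new = 2.4565·0.73 / [1 + (2.4565 − 1)·0.73]
r_new = 1.7932 / 2.0632 ≈ 0.8691

0.87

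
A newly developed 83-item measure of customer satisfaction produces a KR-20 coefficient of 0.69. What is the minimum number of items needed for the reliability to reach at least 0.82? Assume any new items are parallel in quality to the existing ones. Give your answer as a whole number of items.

170

n = 0.82 × (1 − 0.69) / [ 0.69 × (1 − 0.82) ]
n = 0.2542 / 0.1242 ≈ 2.0467
2.0467 × 83 = 169.88 → 170 items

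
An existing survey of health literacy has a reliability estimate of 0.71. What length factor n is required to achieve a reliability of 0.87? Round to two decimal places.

n = [0.87 × 0.29] / [0.71 × 0.13]
  = 0.2523 / 0.0923 = 2.7335

2.73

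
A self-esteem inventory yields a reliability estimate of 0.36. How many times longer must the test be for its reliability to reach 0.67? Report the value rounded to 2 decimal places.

n = 0.67(1 − 0.36) / [0.36(1 − 0.67)]
  = 0.4288 / 0.1188 = 3.6094

3.61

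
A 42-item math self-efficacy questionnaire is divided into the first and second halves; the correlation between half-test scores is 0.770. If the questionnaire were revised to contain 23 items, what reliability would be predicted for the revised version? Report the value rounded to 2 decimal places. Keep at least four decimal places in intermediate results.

0.79

Full-test reliability from the split-half r: r_full = 2(0.770)/(1 + 0.770) = 0.8701
Length factor from 42 to 23 items: n = 23/42 = 0.5476
r_new = n·r_full / (1 + (n − 1)·r_full) = 0.4765 / 0.6064 ≈ 0.7858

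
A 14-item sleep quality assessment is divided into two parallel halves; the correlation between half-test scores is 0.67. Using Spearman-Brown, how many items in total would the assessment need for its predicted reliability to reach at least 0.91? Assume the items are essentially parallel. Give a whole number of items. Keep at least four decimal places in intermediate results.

35

r_full = 2(0.67)/(1 + 0.67) = 0.8024
n = r_tgt(1 − r_full) / [r_full(1 − r_tgt)] = 0.91 × 0.1976 / (0.8024 × 0.09) ≈ 2.4900
Items = 2.4900 × 14 ≈ 34.86 → 35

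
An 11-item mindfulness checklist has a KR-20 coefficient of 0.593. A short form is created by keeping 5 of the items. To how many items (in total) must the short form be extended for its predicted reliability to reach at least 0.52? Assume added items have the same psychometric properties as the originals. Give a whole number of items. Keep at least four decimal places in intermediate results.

Short-form reliability: n = 5/11 = 0.4545; r_5 = n·r/(1+(n−1)r) ≈ 0.3984
Length factor from the short form to reach 0.52: n' = 0.52(1 − 0.3984) / [0.3984(1 − 0.52)] ≈ 1.6359
Items = 1.6359 × 5 ≈ 8.18 → 9

9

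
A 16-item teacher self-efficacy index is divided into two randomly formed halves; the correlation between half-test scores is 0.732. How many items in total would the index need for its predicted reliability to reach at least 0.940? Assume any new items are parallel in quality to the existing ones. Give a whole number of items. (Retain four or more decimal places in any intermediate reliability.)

Corrected full-test reliability: r_full = 2 × 0.732 / (1 + 0.732) ≈ 0.8453
n = r_tgt(1 − r_full) / [r_full(1 − r_tgt)] = 0.940 × 0.1547 / (0.8453 × 0.060) ≈ 2.8672
Required items = 2.8672 × 16 = 45.88, so 46 items.

46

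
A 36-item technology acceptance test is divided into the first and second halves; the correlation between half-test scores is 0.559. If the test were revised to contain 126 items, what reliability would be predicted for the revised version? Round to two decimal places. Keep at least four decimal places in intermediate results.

Spearman-Brown correction (n = 2): r_full = 2·0.559/(1 + 0.559) = 0.7171
Then adjust to 126 items: n = 126/36 = 3.5000
r_new = n·r_full / (1 + (n − 1)·r_full) = 2.5098 / 2.7927 ≈ 0.8987

0.90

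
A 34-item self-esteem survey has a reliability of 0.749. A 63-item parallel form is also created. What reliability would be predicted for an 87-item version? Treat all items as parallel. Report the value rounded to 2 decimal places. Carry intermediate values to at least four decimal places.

0.88

The 63-item form is not needed; work directly from the 34-item form with n = 87/34 = 2.5588.
r_{87} = n·r / (1 + (n − 1)·r) = 1.9165 / 2.1675 ≈ 0.8842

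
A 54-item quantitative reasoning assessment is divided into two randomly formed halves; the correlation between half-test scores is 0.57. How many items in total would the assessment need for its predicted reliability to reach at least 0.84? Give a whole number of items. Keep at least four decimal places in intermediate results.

Corrected full-test reliability: r_full = 2 × 0.57 / (1 + 0.57) ≈ 0.7261
Solve Spearman-Brown for n: n = 0.84(1 − 0.7261) / [0.7261(1 − 0.84)] = 1.9804
Required items = 1.9804 × 54 = 106.94, so 107 items.

107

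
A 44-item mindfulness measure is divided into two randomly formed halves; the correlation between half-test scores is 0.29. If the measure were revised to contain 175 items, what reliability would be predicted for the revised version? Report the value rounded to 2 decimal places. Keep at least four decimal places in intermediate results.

Full-test reliability from the split-half r: r_full = 2(0.29)/(1 + 0.29) = 0.4496
Length factor from 44 to 175 items: n = 175/44 = 3.9773
r_new = n·r_full / (1 + (n − 1)·r_full) = 1.7882 / 2.3386 ≈ 0.7646

0.76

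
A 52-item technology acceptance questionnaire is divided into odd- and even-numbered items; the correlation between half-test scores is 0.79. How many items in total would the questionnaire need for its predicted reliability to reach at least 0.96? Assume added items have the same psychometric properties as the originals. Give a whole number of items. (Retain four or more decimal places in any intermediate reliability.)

Corrected full-test reliability: r_full = 2 × 0.79 / (1 + 0.79) ≈ 0.8827
Solve Spearman-Brown for n: n = 0.96(1 − 0.8827) / [0.8827(1 − 0.96)] = 3.1893
Items = 3.1893 × 52 ≈ 165.84 → 166

166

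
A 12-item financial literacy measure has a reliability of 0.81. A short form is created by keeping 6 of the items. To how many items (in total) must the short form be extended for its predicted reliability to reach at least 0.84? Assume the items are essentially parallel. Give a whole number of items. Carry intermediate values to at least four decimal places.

Short-form reliability: n = 6/12 = 0.5000; r_6 = n·r/(1+(n−1)r) ≈ 0.6807
Then solve for n' with r_old = 0.6807, r_target = 0.84: n' = 0.84(1 − 0.6807)/[0.6807(1 − 0.84)] = 2.4626
Items = 2.4626 × 6 ≈ 14.78 → 15

15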